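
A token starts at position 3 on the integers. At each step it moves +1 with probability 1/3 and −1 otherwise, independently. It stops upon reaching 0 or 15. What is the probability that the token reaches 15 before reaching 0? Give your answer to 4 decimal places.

0.0002

Let r = q/p = (2/3)/(1/3) = 2. The recurrence P(i) = p·P(i+1) + q·P(i−1) with P(0)=0, P(15)=1 gives P(i) = (1 − r^i)/(1 − r^15).
P(3) = (1 − (2)^3) / (1 − (2)^15) = 1/4681 ≈ 0.0002.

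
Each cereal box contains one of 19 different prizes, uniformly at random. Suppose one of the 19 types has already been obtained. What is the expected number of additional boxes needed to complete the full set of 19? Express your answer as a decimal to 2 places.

Starting from 1 distinct type, each trial gives a new one with probability (19−i)/19 when i types are held, so the wait for the next new type is 19/(19−i).
E = 19/18 + 19/17 + 19/16 + 19/15 + 19/14 + 19/13 + 19/12 + 19/11 + 19/10 + 19/9 + 19/8 + 19/7 + 19/6 + 19/5 + 19/4 + 19/3 + 19/2 + 19/1 = 271211719/4084080 ≈ 66.41.

66.41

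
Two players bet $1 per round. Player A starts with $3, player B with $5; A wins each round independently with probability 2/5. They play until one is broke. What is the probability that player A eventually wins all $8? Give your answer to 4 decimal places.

Let r = q/p = (3/5)/(2/5) = 3/2. The recurrence P(i) = p·P(i+1) + q·P(i−1) with P(0)=0, P(8)=1 gives P(i) = (1 − r^i)/(1 − r^8).
P(3) = (1 − (3/2)^3) / (1 − (3/2)^8) = 608/6305 ≈ 0.0964.

0.0964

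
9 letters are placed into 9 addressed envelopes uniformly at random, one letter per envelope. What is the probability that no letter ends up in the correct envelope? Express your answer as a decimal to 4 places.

This is the derangement probability: permutations of 9 with no fixed point.
D(9) = 9! · (1 − 1/1! + 1/2! − ··· + (−1)^9/9!) = 133496.
P = 133496/362880 = 16687/45360 ≈ 0.3679.

0.3679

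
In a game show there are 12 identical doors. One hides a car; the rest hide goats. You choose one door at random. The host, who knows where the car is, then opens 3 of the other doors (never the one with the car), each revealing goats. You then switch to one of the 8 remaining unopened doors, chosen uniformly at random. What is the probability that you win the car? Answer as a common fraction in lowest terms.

Your original door holds the car with probability 1/12, so the other 11 collectively hold it with probability 11/12.
The host can always find 3 empty doors to open, so the reveals don't change that 11/12; it is now spread over the 8 remaining unopened doors.
P(win by switching) = (11/12) · (1/8) = 11/96.

11/96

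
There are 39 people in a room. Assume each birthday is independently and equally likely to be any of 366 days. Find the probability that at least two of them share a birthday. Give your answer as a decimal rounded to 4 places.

0.8775

It's easier to compute the probability that all 39 are distinct.
P(all distinct) = 366/366 · 365/366 · ··· · 328/366 ≈ 0.1225.
So the probability of at least one match is 1 − 0.1225 = 0.8775.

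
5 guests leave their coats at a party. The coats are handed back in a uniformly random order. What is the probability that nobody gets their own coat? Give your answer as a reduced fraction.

This is the derangement probability: permutations of 5 with no fixed point.
D(5) = 5! · (1 − 1/1! + 1/2! − ··· + (−1)^5/5!) = 44.
P = 44/120 = 11/30.

11/30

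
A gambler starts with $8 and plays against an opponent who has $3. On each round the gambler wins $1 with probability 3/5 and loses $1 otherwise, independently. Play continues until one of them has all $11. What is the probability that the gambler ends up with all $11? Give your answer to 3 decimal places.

0.972

Let r = q/p = (2/5)/(3/5) = 2/3. The recurrence P(i) = p·P(i+1) + q·P(i−1) with P(0)=0, P(11)=1 gives P(i) = (1 − r^i)/(1 − r^11).
P(8) = (1 − (2/3)^8) / (1 − (2/3)^11) = 170235/175099 ≈ 0.972.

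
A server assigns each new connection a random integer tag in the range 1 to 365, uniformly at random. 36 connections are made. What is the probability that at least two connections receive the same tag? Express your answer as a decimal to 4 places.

It's easier to compute the probability that all 36 are distinct.
P(all distinct) = 365/365 · 364/365 · ··· · 330/365 ≈ 0.1678.
So the probability of at least one match is 1 − 0.1678 = 0.8322.

0.8322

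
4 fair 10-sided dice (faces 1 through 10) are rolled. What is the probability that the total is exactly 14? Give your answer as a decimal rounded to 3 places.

There are 10^4 = 10000 equally likely outcomes.
The number of ordered 4-tuples from {1,…,10} summing to 14 is 282.
P(sum = 14) = 282/10000 = 141/5000 ≈ 0.028.

0.028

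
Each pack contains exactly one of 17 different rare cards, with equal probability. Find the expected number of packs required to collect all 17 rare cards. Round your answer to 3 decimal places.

After i distinct types are collected, each trial gives a new one with probability (17−i)/17, so the expected wait for the next new type is 17/(17−i).
E = 17/17 + 17/16 + 17/15 + 17/14 + 17/13 + 17/12 + 17/11 + 17/10 + 17/9 + 17/8 + 17/7 + 17/6 + 17/5 + 17/4 + 17/3 + 17/2 + 17/1 = 42142223/720720 ≈ 58.472.

58.472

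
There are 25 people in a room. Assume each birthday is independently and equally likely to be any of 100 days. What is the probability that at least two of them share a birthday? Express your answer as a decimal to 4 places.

It's easier to compute the probability that all 25 are distinct.
P(all distinct) = 100/100 · 99/100 · ··· · 76/100 ≈ 0.0376.
So the probability of at least one match is 1 − 0.0376 = 0.9624.

0.9624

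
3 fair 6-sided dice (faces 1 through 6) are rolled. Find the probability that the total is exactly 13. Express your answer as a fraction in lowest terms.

7/72

There are 6^3 = 216 equally likely outcomes.
The number of ordered 3-tuples from {1,…,6} summing to 13 is 21.
P(sum = 13) = 21/216 = 7/72.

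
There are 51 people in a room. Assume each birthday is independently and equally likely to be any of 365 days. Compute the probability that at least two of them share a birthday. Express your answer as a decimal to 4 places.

It's easier to compute the probability that all 51 are distinct.
P(all distinct) = 365/365 · 364/365 · ··· · 315/365 ≈ 0.0256.
So the probability of at least one match is 1 − 0.0256 = 0.9744.

0.9744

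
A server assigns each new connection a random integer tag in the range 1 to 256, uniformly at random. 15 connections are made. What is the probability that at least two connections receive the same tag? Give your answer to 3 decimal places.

It's easier to compute the probability that all 15 are distinct.
P(all distinct) = 256/256 · 255/256 · ··· · 242/256 ≈ 0.658.
So the probability of at least one match is 1 − 0.658 = 0.342.

0.342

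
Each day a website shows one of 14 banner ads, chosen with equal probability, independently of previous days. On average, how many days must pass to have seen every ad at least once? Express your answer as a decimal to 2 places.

45.52

After i distinct types are collected, each trial gives a new one with probability (14−i)/14, so the expected wait for the next new type is 14/(14−i).
E = 14/14 + 14/13 + 14/12 + 14/11 + 14/10 + 14/9 + 14/8 + 14/7 + 14/6 + 14/5 + 14/4 + 14/3 + 14/2 + 14/1 = 1171733/25740 ≈ 45.52.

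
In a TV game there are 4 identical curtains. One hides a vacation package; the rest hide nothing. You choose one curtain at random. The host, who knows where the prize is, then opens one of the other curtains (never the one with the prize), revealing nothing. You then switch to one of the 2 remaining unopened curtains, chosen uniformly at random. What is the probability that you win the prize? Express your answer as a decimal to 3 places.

0.375

Your original curtain holds the prize with probability 1/4, so the other 3 collectively hold it with probability 3/4.
The host can always find an empty curtain to open, so this doesn't change that 3/4; it is now spread over the 2 remaining unopened curtains.
P(win by switching) = (3/4) · (1/2) = 3/8 ≈ 0.375.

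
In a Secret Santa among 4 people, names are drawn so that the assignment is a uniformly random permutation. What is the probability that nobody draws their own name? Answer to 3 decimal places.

This is the derangement probability: permutations of 4 with no fixed point.
D(4) = 4! · (1 − 1/1! + 1/2! − ··· + (−1)^4/4!) = 9.
P = 9/24 = 3/8 ≈ 0.375.

0.375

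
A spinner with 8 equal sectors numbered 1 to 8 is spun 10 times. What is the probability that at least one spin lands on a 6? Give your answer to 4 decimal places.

0.7369

P(no spin lands on a 6) = (7/8)^10 ≈ 0.2631.
P(at least one) = 1 − 0.2631 = 0.7369.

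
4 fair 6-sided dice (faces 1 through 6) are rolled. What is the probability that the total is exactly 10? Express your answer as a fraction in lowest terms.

5/81

There are 6^4 = 1296 equally likely outcomes.
The number of ordered 4-tuples from {1,…,6} summing to 10 is 80.
P(sum = 10) = 80/1296 = 5/81.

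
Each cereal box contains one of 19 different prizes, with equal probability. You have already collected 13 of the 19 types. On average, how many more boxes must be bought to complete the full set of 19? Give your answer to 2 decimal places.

46.55

Starting from 13 distinct types, each trial gives a new one with probability (19−i)/19 when i types are held, so the wait for the next new type is 19/(19−i).
E = 19/6 + 19/5 + 19/4 + 19/3 + 19/2 + 19/1 = 931/20 ≈ 46.55.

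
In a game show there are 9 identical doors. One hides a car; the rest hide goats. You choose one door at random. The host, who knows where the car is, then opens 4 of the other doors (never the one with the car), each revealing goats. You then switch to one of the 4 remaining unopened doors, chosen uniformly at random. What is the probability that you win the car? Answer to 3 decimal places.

Your original door holds the car with probability 1/9, so the other 8 collectively hold it with probability 8/9.
The host can always find 4 empty doors to open, so the reveals don't change that 8/9; it is now spread over the 4 remaining unopened doors.
P(win by switching) = (8/9) · (1/4) = 2/9 ≈ 0.222.

0.222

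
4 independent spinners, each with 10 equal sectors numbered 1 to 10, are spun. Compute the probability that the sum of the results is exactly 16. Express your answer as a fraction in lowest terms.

There are 10^4 = 10000 equally likely outcomes.
The number of ordered 4-tuples from {1,…,10} summing to 16 is 415.
P(sum = 16) = 415/10000 = 83/2000.

83/2000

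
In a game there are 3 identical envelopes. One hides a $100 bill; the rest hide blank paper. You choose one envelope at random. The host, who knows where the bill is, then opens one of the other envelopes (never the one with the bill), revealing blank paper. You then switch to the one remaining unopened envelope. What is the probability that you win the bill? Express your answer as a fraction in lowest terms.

2/3

Your original envelope holds the bill with probability 1/3, so the other 2 collectively hold it with probability 2/3.
The host can always find an empty envelope to open, so this doesn't change that 2/3; it is now spread over the 1 remaining unopened envelope.
P(win by switching) = (2/3) · (1/1) = 2/3.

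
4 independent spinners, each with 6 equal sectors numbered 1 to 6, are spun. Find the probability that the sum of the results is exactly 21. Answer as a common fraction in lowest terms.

5/324

There are 6^4 = 1296 equally likely outcomes.
The number of ordered 4-tuples from {1,…,6} summing to 21 is 20.
P(sum = 21) = 20/1296 = 5/324.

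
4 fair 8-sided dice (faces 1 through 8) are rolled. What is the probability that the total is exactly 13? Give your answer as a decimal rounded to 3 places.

0.050

There are 8^4 = 4096 equally likely outcomes.
The number of ordered 4-tuples from {1,…,8} summing to 13 is 204.
P(sum = 13) = 204/4096 = 51/1024 ≈ 0.050.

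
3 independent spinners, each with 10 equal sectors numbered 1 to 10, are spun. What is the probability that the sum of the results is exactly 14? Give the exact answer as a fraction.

69/1000

There are 10^3 = 1000 equally likely outcomes.
The number of ordered 3-tuples from {1,…,10} summing to 14 is 69.
P(sum = 14) = 69/1000.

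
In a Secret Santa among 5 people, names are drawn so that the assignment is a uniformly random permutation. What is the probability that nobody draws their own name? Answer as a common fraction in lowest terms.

11/30

This is the derangement probability: permutations of 5 with no fixed point.
D(5) = 5! · (1 − 1/1! + 1/2! − ··· + (−1)^5/5!) = 44.
P = 44/120 = 11/30.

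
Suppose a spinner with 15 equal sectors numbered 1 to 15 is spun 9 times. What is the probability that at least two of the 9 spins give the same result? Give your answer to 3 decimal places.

0.953

P(all 9 different) = 15/15 · 14/15 · ··· · 7/15 ≈ 0.047.
P(at least two equal) = 1 − 0.047 = 0.953.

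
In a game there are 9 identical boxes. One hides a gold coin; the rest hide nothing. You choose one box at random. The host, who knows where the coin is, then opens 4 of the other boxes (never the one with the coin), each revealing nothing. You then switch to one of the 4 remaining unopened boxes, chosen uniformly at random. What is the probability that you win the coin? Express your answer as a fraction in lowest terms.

Your original box holds the coin with probability 1/9, so the other 8 collectively hold it with probability 8/9.
The host can always find 4 empty boxes to open, so the reveals don't change that 8/9; it is now spread over the 4 remaining unopened boxes.
P(win by switching) = (8/9) · (1/4) = 2/9.

2/9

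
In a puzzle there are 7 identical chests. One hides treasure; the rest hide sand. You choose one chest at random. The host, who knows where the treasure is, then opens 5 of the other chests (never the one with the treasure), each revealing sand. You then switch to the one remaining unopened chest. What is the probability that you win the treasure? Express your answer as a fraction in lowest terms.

Your original chest holds the treasure with probability 1/7, so the other 6 collectively hold it with probability 6/7.
The host can always find 5 empty chests to open, so the reveals don't change that 6/7; it is now spread over the 1 remaining unopened chest.
P(win by switching) = (6/7) · (1/1) = 6/7.

6/7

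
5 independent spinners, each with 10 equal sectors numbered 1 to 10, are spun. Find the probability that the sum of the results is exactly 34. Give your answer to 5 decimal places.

0.03795

There are 10^5 = 100000 equally likely outcomes.
The number of ordered 5-tuples from {1,…,10} summing to 34 is 3795.
P(sum = 34) = 3795/100000 = 759/20000 ≈ 0.03795.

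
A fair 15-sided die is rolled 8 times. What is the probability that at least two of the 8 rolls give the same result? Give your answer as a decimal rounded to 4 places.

P(all 8 different) = 15/15 · 14/15 · ··· · 8/15 ≈ 0.1012.
P(at least two equal) = 1 − 0.1012 = 0.8988.

0.8988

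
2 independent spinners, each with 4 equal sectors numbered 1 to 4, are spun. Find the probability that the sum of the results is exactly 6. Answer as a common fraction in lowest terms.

3/16

There are 4^2 = 16 equally likely outcomes.
The number of ordered 2-tuples from {1,…,4} summing to 6 is 3.
P(sum = 6) = 3/16.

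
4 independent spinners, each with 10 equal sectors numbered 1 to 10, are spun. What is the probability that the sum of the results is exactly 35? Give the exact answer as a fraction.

There are 10^4 = 10000 equally likely outcomes.
The number of ordered 4-tuples from {1,…,10} summing to 35 is 56.
P(sum = 35) = 56/10000 = 7/1250.

7/1250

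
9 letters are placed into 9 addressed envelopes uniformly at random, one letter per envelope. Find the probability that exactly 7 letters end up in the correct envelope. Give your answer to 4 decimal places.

Choose which 7 of the 9 are fixed: C(9,7) = 36 ways.
The remaining 2 must have no fixed point: D(2) = 1.
P = 36·1/362880 = 1/10080 ≈ 0.0001.

0.0001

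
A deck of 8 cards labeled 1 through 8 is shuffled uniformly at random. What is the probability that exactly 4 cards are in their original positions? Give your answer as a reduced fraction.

1/64

Choose which 4 of the 8 are fixed: C(8,4) = 70 ways.
The remaining 4 must have no fixed point: D(4) = 9.
P = 70·9/40320 = 1/64.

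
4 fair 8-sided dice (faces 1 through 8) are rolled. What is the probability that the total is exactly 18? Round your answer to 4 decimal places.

There are 8^4 = 4096 equally likely outcomes.
The number of ordered 4-tuples from {1,…,8} summing to 18 is 344.
P(sum = 18) = 344/4096 = 43/512 ≈ 0.0840.

0.0840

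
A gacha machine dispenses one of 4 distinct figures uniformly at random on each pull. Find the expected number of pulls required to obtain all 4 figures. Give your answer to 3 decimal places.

After i distinct types are collected, each trial gives a new one with probability (4−i)/4, so the expected wait for the next new type is 4/(4−i).
E = 4/4 + 4/3 + 4/2 + 4/1 = 25/3 ≈ 8.333.

8.333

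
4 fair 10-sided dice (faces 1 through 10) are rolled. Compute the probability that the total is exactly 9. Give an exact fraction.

There are 10^4 = 10000 equally likely outcomes.
The number of ordered 4-tuples from {1,…,10} summing to 9 is 56.
P(sum = 9) = 56/10000 = 7/1250.

7/1250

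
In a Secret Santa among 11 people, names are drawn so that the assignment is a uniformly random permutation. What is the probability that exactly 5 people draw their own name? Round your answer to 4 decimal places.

0.0031

Choose which 5 of the 11 are fixed: C(11,5) = 462 ways.
The remaining 6 must have no fixed point: D(6) = 265.
P = 462·265/39916800 = 53/17280 ≈ 0.0031.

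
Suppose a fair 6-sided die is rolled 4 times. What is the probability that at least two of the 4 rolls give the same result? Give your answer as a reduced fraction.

13/18

P(all 4 different) = 6/6 · 5/6 · ··· · 3/6 = 5/18.
P(at least two equal) = 1 − 5/18 = 13/18.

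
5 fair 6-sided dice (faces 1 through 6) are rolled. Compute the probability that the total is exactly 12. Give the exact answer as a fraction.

305/7776

There are 6^5 = 7776 equally likely outcomes.
The number of ordered 5-tuples from {1,…,6} summing to 12 is 305.
P(sum = 12) = 305/7776.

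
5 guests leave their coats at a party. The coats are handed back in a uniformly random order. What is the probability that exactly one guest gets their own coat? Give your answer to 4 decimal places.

0.3750

Choose which one is fixed: C(5,1) = 5 ways.
The remaining 4 must have no fixed point: D(4) = 9.
P = 5·9/120 = 3/8 ≈ 0.3750.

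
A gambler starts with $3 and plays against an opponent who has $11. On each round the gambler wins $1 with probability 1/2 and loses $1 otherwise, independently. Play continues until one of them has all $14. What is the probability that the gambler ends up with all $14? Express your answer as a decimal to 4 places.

0.2143

With a fair step, P(i) = ½P(i−1) + ½P(i+1) with P(0)=0, P(14)=1 has the linear solution P(i) = i/14.
P(3) = 3/14 ≈ 0.2143.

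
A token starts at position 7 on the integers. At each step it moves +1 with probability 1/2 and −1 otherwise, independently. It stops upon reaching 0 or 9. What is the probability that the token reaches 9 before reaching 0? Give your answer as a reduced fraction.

With a fair step, P(i) = ½P(i−1) + ½P(i+1) with P(0)=0, P(9)=1 has the linear solution P(i) = i/9.
P(7) = 7/9.

7/9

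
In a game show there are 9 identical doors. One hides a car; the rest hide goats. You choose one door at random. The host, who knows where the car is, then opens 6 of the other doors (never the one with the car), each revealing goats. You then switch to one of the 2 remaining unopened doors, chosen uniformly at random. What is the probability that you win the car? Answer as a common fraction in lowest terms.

Your original door holds the car with probability 1/9, so the other 8 collectively hold it with probability 8/9.
The host can always find 6 empty doors to open, so the reveals don't change that 8/9; it is now spread over the 2 remaining unopened doors.
P(win by switching) = (8/9) · (1/2) = 4/9.

4/9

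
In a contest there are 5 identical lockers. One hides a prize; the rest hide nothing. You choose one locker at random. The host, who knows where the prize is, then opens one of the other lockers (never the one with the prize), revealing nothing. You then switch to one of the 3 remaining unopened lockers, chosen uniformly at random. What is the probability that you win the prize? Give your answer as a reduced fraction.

Your original locker holds the prize with probability 1/5, so the other 4 collectively hold it with probability 4/5.
The host can always find an empty locker to open, so this doesn't change that 4/5; it is now spread over the 3 remaining unopened lockers.
P(win by switching) = (4/5) · (1/3) = 4/15.

4/15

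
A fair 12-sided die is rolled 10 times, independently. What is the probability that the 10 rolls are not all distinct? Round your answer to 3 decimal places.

P(all 10 different) = 12/12 · 11/12 · ··· · 3/12 ≈ 0.004.
P(at least two equal) = 1 − 0.004 = 0.996.

0.996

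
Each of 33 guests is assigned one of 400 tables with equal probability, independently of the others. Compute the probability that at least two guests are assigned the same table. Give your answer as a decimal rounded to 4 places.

0.7426

It's easier to compute the probability that all 33 are distinct.
P(all distinct) = 400/400 · 399/400 · ··· · 368/400 ≈ 0.2574.
So the probability of at least one match is 1 − 0.2574 = 0.7426.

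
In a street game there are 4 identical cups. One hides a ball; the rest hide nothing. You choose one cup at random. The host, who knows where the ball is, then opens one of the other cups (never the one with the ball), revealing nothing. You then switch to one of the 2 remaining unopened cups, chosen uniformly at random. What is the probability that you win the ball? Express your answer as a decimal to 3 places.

Your original cup holds the ball with probability 1/4, so the other 3 collectively hold it with probability 3/4.
The host can always find an empty cup to open, so this doesn't change that 3/4; it is now spread over the 2 remaining unopened cups.
P(win by switching) = (3/4) · (1/2) = 3/8 ≈ 0.375.

0.375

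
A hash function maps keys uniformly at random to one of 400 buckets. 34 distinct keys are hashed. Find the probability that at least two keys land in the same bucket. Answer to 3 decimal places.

0.764

It's easier to compute the probability that all 34 are distinct.
P(all distinct) = 400/400 · 399/400 · ··· · 367/400 ≈ 0.236.
So the probability of at least one match is 1 − 0.236 = 0.764.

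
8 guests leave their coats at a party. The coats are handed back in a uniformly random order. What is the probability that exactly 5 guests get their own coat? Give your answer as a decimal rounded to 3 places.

0.003

Choose which 5 of the 8 are fixed: C(8,5) = 56 ways.
The remaining 3 must have no fixed point: D(3) = 2.
P = 56·2/40320 = 1/360 ≈ 0.003.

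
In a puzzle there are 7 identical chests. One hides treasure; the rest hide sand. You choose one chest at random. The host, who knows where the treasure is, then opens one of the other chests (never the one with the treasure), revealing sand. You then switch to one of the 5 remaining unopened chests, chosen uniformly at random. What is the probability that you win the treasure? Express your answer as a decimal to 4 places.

Your original chest holds the treasure with probability 1/7, so the other 6 collectively hold it with probability 6/7.
The host can always find an empty chest to open, so this doesn't change that 6/7; it is now spread over the 5 remaining unopened chests.
P(win by switching) = (6/7) · (1/5) = 6/35 ≈ 0.1714.

0.1714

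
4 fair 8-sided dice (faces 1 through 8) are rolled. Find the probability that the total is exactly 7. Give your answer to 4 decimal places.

0.0049

There are 8^4 = 4096 equally likely outcomes.
The number of ordered 4-tuples from {1,…,8} summing to 7 is 20.
P(sum = 7) = 20/4096 = 5/1024 ≈ 0.0049.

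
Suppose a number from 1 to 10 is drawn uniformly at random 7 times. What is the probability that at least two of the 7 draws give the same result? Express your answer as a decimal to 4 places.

0.9395

P(all 7 different) = 10/10 · 9/10 · ··· · 4/10 ≈ 0.0605.
P(at least two equal) = 1 − 0.0605 = 0.9395.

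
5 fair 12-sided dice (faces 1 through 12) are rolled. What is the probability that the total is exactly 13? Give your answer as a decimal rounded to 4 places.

0.0020

There are 12^5 = 248832 equally likely outcomes.
The number of ordered 5-tuples from {1,…,12} summing to 13 is 495.
P(sum = 13) = 495/248832 = 55/27648 ≈ 0.0020.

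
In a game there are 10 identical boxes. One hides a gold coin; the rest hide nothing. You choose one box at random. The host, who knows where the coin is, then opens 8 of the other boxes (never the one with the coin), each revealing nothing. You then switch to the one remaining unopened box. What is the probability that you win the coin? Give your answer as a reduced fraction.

Your original box holds the coin with probability 1/10, so the other 9 collectively hold it with probability 9/10.
The host can always find 8 empty boxes to open, so the reveals don't change that 9/10; it is now spread over the 1 remaining unopened box.
P(win by switching) = (9/10) · (1/1) = 9/10.

9/10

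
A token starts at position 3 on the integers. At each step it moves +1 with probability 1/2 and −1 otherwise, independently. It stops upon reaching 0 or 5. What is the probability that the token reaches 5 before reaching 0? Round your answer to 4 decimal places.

With a fair step, P(i) = ½P(i−1) + ½P(i+1) with P(0)=0, P(5)=1 has the linear solution P(i) = i/5.
P(3) = 3/5 ≈ 0.6000.

0.6000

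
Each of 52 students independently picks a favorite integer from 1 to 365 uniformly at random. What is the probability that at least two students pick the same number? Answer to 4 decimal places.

It's easier to compute the probability that all 52 are distinct.
P(all distinct) = 365/365 · 364/365 · ··· · 314/365 ≈ 0.0220.
So the probability of at least one match is 1 − 0.0220 = 0.9780.

0.9780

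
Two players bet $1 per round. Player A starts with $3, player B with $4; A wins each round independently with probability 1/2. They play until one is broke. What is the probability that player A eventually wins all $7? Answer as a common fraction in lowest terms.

3/7

With a fair step, P(i) = ½P(i−1) + ½P(i+1) with P(0)=0, P(7)=1 has the linear solution P(i) = i/7.
P(3) = 3/7.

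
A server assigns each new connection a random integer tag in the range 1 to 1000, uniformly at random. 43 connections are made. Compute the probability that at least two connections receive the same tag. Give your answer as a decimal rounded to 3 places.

It's easier to compute the probability that all 43 are distinct.
P(all distinct) = 1000/1000 · 999/1000 · ··· · 958/1000 ≈ 0.400.
So the probability of at least one match is 1 − 0.400 = 0.600.

0.600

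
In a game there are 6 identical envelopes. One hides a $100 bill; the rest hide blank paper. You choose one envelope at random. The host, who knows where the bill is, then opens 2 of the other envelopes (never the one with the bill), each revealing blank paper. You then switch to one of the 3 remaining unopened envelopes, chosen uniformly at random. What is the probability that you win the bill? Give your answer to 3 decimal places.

Your original envelope holds the bill with probability 1/6, so the other 5 collectively hold it with probability 5/6.
The host can always find 2 empty envelopes to open, so the reveals don't change that 5/6; it is now spread over the 3 remaining unopened envelopes.
P(win by switching) = (5/6) · (1/3) = 5/18 ≈ 0.278.

0.278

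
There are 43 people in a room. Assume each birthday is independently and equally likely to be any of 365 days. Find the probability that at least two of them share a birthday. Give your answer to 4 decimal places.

0.9239

It's easier to compute the probability that all 43 are distinct.
P(all distinct) = 365/365 · 364/365 · ··· · 323/365 ≈ 0.0761.
So the probability of at least one match is 1 − 0.0761 = 0.9239.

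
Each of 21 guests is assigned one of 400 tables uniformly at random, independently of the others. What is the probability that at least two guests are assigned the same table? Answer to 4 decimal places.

It's easier to compute the probability that all 21 are distinct.
P(all distinct) = 400/400 · 399/400 · ··· · 380/400 ≈ 0.5861.
So the probability of at least one match is 1 − 0.5861 = 0.4139.

0.4139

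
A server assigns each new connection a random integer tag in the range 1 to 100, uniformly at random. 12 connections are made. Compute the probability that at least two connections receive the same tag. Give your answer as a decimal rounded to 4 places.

It's easier to compute the probability that all 12 are distinct.
P(all distinct) = 100/100 · 99/100 · ··· · 89/100 ≈ 0.5032.
So the probability of at least one match is 1 − 0.5032 = 0.4968.

0.4968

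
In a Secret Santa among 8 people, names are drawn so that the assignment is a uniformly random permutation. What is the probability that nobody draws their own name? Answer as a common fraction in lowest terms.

2119/5760

This is the derangement probability: permutations of 8 with no fixed point.
D(8) = 8! · (1 − 1/1! + 1/2! − ··· + (−1)^8/8!) = 14833.
P = 14833/40320 = 2119/5760.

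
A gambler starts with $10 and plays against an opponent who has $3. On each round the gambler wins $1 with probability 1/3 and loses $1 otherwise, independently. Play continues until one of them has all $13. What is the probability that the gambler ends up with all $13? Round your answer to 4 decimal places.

Let r = q/p = (2/3)/(1/3) = 2. The recurrence P(i) = p·P(i+1) + q·P(i−1) with P(0)=0, P(13)=1 gives P(i) = (1 − r^i)/(1 − r^13).
P(10) = (1 − (2)^10) / (1 − (2)^13) = 1023/8191 ≈ 0.1249.

0.1249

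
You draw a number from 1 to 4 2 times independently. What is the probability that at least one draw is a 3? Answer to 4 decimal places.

0.4375

P(no draw is a 3) = (3/4)^2 ≈ 0.5625.
P(at least one) = 1 − 0.5625 = 0.4375.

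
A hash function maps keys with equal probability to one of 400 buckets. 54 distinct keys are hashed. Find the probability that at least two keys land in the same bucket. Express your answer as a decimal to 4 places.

0.9764

It's easier to compute the probability that all 54 are distinct.
P(all distinct) = 400/400 · 399/400 · ··· · 347/400 ≈ 0.0236.
So the probability of at least one match is 1 − 0.0236 = 0.9764.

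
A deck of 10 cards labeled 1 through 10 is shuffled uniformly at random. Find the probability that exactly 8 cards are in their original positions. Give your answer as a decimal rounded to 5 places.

0.00001

Choose which 8 of the 10 are fixed: C(10,8) = 45 ways.
The remaining 2 must have no fixed point: D(2) = 1.
P = 45·1/3628800 = 1/80640 ≈ 0.00001.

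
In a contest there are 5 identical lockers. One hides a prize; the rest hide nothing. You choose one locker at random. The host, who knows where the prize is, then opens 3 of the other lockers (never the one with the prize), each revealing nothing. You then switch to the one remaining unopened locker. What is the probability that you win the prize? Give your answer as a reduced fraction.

4/5

Your original locker holds the prize with probability 1/5, so the other 4 collectively hold it with probability 4/5.
The host can always find 3 empty lockers to open, so the reveals don't change that 4/5; it is now spread over the 1 remaining unopened locker.
P(win by switching) = (4/5) · (1/1) = 4/5.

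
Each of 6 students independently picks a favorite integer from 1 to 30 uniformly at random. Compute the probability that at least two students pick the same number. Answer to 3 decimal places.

0.414

It's easier to compute the probability that all 6 are distinct.
P(all distinct) = 30/30 · 29/30 · ··· · 25/30 ≈ 0.586.
So the probability of at least one match is 1 − 0.586 = 0.414.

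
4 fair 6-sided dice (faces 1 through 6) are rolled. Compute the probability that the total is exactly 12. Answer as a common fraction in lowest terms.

There are 6^4 = 1296 equally likely outcomes.
The number of ordered 4-tuples from {1,…,6} summing to 12 is 125.
P(sum = 12) = 125/1296.

125/1296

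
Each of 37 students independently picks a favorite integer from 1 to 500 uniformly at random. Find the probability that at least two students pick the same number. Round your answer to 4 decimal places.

0.7448

It's easier to compute the probability that all 37 are distinct.
P(all distinct) = 500/500 · 499/500 · ··· · 464/500 ≈ 0.2552.
So the probability of at least one match is 1 − 0.2552 = 0.7448.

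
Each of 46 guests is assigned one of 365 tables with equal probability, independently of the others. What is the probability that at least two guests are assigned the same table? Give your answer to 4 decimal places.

It's easier to compute the probability that all 46 are distinct.
P(all distinct) = 365/365 · 364/365 · ··· · 320/365 ≈ 0.0517.
So the probability of at least one match is 1 − 0.0517 = 0.9483.

0.9483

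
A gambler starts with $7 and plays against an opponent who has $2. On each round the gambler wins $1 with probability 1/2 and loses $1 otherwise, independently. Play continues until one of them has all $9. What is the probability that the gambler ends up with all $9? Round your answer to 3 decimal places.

0.778

With a fair step, P(i) = ½P(i−1) + ½P(i+1) with P(0)=0, P(9)=1 has the linear solution P(i) = i/9.
P(7) = 7/9 ≈ 0.778.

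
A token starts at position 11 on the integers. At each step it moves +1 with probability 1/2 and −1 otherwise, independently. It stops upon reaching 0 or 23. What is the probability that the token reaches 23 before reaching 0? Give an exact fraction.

11/23

With a fair step, P(i) = ½P(i−1) + ½P(i+1) with P(0)=0, P(23)=1 has the linear solution P(i) = i/23.
P(11) = 11/23.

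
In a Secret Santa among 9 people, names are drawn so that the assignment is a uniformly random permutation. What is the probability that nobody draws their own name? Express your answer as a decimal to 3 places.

0.368

This is the derangement probability: permutations of 9 with no fixed point.
D(9) = 9! · (1 − 1/1! + 1/2! − ··· + (−1)^9/9!) = 133496.
P = 133496/362880 = 16687/45360 ≈ 0.368.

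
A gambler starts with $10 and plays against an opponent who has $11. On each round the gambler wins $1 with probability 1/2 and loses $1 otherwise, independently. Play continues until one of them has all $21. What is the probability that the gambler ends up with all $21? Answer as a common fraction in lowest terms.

10/21

With a fair step, P(i) = ½P(i−1) + ½P(i+1) with P(0)=0, P(21)=1 has the linear solution P(i) = i/21.
P(10) = 10/21.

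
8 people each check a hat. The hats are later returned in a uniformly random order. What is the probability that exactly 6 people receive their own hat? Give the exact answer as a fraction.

Choose which 6 of the 8 are fixed: C(8,6) = 28 ways.
The remaining 2 must have no fixed point: D(2) = 1.
P = 28·1/40320 = 1/1440.

1/1440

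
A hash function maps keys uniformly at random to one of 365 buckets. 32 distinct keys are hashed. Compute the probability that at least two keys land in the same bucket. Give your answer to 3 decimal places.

It's easier to compute the probability that all 32 are distinct.
P(all distinct) = 365/365 · 364/365 · ··· · 334/365 ≈ 0.247.
So the probability of at least one match is 1 − 0.247 = 0.753.

0.753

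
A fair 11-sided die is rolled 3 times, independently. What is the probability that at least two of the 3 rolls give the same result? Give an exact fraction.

P(all 3 different) = 11/11 · 10/11 · ··· · 9/11 = 90/121.
P(at least two equal) = 1 − 90/121 = 31/121.

31/121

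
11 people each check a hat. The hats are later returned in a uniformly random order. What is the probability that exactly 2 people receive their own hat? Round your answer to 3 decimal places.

Choose which 2 of the 11 are fixed: C(11,2) = 55 ways.
The remaining 9 must have no fixed point: D(9) = 133496.
P = 55·133496/39916800 = 16687/90720 ≈ 0.184.

0.184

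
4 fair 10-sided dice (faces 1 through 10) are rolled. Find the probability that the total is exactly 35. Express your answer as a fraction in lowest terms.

There are 10^4 = 10000 equally likely outcomes.
The number of ordered 4-tuples from {1,…,10} summing to 35 is 56.
P(sum = 35) = 56/10000 = 7/1250.

7/1250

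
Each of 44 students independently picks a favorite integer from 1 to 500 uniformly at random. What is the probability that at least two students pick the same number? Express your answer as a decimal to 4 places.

0.8576

It's easier to compute the probability that all 44 are distinct.
P(all distinct) = 500/500 · 499/500 · ··· · 457/500 ≈ 0.1424.
So the probability of at least one match is 1 − 0.1424 = 0.8576.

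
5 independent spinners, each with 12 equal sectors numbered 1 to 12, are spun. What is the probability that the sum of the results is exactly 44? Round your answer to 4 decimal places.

There are 12^5 = 248832 equally likely outcomes.
The number of ordered 5-tuples from {1,…,12} summing to 44 is 4495.
P(sum = 44) = 4495/248832 ≈ 0.0181.

0.0181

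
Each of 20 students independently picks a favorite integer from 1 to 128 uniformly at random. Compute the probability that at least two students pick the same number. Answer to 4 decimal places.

0.7911

It's easier to compute the probability that all 20 are distinct.
P(all distinct) = 128/128 · 127/128 · ··· · 109/128 ≈ 0.2089.
So the probability of at least one match is 1 − 0.2089 = 0.7911.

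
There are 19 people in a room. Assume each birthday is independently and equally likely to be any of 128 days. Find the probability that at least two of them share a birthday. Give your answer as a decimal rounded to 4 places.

0.7547

It's easier to compute the probability that all 19 are distinct.
P(all distinct) = 128/128 · 127/128 · ··· · 110/128 ≈ 0.2453.
So the probability of at least one match is 1 − 0.2453 = 0.7547.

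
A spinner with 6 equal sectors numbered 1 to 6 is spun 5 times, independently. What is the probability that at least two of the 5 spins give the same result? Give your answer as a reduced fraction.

49/54

P(all 5 different) = 6/6 · 5/6 · ··· · 2/6 = 5/54.
P(at least two equal) = 1 − 5/54 = 49/54.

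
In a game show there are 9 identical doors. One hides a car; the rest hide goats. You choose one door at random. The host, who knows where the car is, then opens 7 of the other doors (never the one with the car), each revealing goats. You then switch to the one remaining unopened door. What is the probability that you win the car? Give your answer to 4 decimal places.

0.8889

Your original door holds the car with probability 1/9, so the other 8 collectively hold it with probability 8/9.
The host can always find 7 empty doors to open, so the reveals don't change that 8/9; it is now spread over the 1 remaining unopened door.
P(win by switching) = (8/9) · (1/1) = 8/9 ≈ 0.8889.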